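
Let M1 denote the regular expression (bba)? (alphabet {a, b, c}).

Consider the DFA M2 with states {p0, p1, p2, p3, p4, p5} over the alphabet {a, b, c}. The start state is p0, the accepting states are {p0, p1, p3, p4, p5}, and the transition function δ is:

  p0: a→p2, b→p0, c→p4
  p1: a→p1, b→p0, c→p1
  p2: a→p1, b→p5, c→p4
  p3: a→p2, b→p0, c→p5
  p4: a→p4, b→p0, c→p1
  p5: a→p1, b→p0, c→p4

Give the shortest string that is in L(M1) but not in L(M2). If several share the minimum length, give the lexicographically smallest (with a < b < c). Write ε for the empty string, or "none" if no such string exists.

bba

The string bba is accepted by M1 but not by M2.
No shorter string lies in the difference, and bba is the lexicographically first length-3 string in L(M1) \ L(M2).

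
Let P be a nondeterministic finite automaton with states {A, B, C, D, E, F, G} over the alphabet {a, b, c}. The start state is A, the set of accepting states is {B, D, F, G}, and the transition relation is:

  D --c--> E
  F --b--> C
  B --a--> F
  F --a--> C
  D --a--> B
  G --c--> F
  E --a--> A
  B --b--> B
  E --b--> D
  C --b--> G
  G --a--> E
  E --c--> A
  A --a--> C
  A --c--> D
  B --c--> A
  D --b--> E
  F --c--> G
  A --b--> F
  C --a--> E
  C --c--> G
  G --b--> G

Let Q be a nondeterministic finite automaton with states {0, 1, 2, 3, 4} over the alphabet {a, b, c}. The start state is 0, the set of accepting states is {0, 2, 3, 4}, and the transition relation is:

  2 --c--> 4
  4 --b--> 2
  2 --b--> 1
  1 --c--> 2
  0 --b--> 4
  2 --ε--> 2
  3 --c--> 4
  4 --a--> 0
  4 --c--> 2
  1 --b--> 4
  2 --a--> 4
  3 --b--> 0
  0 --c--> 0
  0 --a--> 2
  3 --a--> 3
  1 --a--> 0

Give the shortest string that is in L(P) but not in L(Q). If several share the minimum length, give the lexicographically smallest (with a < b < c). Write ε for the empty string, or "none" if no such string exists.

The string ab is accepted by P but not by Q.
No shorter string lies in the difference, and ab is the lexicographically first length-2 string in L(P) \ L(Q).

ab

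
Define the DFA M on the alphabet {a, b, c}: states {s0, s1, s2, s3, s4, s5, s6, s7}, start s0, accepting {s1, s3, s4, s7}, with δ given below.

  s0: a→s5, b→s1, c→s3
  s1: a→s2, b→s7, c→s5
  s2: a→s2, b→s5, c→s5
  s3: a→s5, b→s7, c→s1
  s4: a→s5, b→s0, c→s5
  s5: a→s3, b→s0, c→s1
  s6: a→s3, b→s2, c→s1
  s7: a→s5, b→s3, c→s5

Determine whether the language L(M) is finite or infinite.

State s2 is reachable from the start and can reach an accepting state, and it lies on the cycle s2 → s2.
Traversing that cycle any number of times yields accepted strings of unbounded length, so the language is infinite.

infinite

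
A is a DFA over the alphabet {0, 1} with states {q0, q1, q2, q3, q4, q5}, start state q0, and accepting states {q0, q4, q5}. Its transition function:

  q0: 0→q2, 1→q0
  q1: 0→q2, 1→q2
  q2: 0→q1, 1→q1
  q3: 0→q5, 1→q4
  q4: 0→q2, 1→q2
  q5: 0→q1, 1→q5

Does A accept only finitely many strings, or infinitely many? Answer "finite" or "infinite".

State q0 is reachable from the start and can reach an accepting state, and it lies on the cycle q0 → q0.
Traversing that cycle any number of times yields accepted strings of unbounded length, so the language is infinite.

infinite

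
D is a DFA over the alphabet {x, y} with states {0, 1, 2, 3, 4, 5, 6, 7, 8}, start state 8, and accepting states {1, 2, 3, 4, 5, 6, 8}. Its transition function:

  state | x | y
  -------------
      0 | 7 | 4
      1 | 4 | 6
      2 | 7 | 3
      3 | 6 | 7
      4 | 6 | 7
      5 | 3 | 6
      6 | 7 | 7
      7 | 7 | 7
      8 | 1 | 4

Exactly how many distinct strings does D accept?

The useful subgraph on states {1, 4, 6, 8} is acyclic, so L(D) is finite; the longest accepting path visits 4 useful states, giving maximum string length 3.
Counting accepting paths from 8 by length: 1 of length 0, 2 of length 1, 3 of length 2, 1 of length 3. Total 7.

7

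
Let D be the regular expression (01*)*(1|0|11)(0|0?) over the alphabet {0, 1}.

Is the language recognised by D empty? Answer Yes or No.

The string 0 matches the expression, so it belongs to L(D).
Since L(D) contains at least one string, it is not empty.

No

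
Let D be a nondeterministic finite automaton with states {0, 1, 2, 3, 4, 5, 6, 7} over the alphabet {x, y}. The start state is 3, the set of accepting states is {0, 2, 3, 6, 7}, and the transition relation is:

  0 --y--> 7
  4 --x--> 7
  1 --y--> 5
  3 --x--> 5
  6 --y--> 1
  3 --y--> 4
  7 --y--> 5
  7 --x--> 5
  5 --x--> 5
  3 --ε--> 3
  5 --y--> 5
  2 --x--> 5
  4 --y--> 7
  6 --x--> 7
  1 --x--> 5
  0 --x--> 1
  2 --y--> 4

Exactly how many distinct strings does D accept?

The useful subgraph on states {3, 4, 7} is acyclic, so L(D) is finite; the longest accepting path visits 3 useful states, giving maximum string length 2.
Counting accepting paths from 3 by length: 1 of length 0, 2 of length 2. Total 3.

3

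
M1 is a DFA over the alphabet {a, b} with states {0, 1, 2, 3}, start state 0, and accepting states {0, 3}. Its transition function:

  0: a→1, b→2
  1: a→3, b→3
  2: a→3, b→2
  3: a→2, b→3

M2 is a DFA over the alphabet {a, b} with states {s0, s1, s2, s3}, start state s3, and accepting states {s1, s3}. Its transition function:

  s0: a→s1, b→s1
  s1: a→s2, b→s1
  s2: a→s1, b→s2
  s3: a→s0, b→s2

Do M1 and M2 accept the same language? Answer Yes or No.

Yes

Exploring the product automaton M1 × M2 from the start pair (0, s3), following both machines on each input symbol, reaches 4 state pairs: (0, s3), (1, s0), (2, s2), (3, s1).
M1 accepts in {0, 3} and M2 accepts in {s1, s3}. In every reachable pair the two components are either both accepting — (0, s3), (3, s1) — or both non-accepting, so no string is accepted by exactly one of the machines: L(M1) \ L(M2) and L(M2) \ L(M1) are both empty.
Hence every string is accepted by M1 iff it is accepted by M2, and the two languages coincide.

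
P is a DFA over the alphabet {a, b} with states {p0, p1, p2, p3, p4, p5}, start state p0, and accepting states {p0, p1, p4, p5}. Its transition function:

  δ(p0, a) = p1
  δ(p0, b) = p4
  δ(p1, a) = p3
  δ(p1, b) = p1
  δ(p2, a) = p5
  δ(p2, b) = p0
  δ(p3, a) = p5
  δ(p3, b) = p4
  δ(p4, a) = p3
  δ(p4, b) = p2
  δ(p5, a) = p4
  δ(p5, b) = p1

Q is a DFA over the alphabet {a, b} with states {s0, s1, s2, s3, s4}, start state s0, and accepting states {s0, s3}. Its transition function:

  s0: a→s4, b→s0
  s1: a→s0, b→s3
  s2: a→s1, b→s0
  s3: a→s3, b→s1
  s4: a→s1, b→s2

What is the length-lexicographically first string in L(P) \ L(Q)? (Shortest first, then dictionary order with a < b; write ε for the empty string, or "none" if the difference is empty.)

The string a is accepted by P but not by Q.
No shorter string lies in the difference, and a is the lexicographically first length-1 string in L(P) \ L(Q).

a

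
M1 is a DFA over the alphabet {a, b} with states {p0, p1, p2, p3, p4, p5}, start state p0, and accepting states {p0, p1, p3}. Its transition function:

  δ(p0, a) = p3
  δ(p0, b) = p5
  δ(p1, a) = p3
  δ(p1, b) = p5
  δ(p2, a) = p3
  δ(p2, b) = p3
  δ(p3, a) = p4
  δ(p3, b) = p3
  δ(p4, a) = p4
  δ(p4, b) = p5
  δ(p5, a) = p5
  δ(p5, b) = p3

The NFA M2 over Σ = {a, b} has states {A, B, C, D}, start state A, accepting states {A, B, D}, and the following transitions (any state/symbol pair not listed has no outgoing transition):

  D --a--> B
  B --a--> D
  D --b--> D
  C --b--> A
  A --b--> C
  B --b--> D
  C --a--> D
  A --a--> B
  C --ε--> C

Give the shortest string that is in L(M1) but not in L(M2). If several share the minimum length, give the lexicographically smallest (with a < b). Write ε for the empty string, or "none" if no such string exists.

bbb

The string bbb is accepted by M1 but not by M2.
No shorter string lies in the difference, and bbb is the lexicographically first length-3 string in L(M1) \ L(M2).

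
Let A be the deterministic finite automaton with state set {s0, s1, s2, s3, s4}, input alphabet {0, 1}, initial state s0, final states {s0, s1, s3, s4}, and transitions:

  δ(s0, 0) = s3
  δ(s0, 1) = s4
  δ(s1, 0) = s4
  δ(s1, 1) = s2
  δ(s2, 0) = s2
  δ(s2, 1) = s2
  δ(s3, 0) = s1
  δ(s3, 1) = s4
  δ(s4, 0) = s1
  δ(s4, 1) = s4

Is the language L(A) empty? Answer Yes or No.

No

The empty string ε is accepted: the run s0 ends in the accepting state s0.
Since at least one string is accepted, L(A) is not empty.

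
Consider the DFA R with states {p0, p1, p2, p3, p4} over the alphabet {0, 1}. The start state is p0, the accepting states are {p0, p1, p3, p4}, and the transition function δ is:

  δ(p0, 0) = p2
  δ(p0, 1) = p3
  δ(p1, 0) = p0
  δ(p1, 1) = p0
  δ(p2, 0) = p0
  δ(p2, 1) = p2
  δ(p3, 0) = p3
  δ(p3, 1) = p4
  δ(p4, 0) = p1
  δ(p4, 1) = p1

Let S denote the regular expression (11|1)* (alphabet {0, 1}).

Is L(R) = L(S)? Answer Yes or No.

The string 00 is accepted by R but rejected by S.
So L(R) ≠ L(S).

No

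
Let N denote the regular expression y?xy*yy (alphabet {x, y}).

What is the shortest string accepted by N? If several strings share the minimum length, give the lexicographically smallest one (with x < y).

By inspection of the expression, no string of length less than 3 matches, and xyy is the lexicographically first match of length 3.

xyy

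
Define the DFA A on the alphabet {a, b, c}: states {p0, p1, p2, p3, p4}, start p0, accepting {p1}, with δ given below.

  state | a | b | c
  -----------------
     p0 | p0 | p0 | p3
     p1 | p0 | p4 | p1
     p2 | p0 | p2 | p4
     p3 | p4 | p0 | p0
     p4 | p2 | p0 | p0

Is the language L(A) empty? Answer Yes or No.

The states reachable from the start state are {p0, p2, p3, p4}.
None of the accepting states {p1} is reachable, so no string is accepted and L(A) = ∅.

Yes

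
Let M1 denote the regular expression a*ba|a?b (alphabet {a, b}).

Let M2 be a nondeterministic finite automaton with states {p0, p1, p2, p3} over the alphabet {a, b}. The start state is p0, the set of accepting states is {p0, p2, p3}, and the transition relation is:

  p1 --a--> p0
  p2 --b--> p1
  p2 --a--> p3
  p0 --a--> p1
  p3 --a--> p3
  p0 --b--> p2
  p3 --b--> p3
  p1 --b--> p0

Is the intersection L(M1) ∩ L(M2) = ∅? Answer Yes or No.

No

The string b is accepted by both M1 and M2.
Hence L(M1) ∩ L(M2) ≠ ∅.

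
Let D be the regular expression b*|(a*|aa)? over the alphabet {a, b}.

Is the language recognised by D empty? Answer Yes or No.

The empty string ε matches the expression, so it belongs to L(D).
Since L(D) contains at least one string, it is not empty.

No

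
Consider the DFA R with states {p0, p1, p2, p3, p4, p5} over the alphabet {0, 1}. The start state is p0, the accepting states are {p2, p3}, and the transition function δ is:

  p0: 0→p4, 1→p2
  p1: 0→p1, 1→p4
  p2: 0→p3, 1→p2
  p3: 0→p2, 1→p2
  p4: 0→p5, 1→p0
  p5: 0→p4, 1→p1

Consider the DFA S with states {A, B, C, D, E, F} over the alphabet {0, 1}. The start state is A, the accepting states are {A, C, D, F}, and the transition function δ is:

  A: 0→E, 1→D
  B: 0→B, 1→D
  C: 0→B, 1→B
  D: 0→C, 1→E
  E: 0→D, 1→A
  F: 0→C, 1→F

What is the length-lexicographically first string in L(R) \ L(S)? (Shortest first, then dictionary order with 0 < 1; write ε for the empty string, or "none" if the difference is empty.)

The string 11 is accepted by R but not by S.
No shorter string lies in the difference, and 11 is the lexicographically first length-2 string in L(R) \ L(S).

11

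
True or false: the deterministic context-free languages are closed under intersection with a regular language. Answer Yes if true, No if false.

Yes

Run the DPDA and a DFA for the regular language in lock-step (product of the two finite controls, one shared stack, the DFA component advancing only on genuine input moves); the result is still deterministic and accepts when both components accept.
So the deterministic context-free languages are closed under intersection with a regular language.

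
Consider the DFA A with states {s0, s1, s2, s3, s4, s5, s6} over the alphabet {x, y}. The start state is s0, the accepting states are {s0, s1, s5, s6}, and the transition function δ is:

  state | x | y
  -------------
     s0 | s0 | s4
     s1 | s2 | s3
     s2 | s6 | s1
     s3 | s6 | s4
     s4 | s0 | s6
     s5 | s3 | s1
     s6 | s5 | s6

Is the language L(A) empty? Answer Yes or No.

The empty string ε is accepted: the run s0 ends in the accepting state s0.
Since at least one string is accepted, L(A) is not empty.

No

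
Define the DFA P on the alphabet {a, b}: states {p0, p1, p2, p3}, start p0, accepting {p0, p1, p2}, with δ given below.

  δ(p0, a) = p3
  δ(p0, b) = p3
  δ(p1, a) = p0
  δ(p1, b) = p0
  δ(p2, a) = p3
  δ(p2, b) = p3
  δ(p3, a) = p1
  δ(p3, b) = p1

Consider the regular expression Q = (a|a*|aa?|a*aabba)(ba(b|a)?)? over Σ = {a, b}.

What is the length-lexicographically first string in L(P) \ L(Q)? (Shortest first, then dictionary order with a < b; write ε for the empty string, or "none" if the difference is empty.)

ab

The string ab is accepted by P but not by Q.
No shorter string lies in the difference, and ab is the lexicographically first length-2 string in L(P) \ L(Q).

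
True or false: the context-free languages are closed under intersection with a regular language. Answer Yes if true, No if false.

Yes

Run a PDA for the context-free language and a DFA for the regular one in parallel (product of finite controls, the PDA's stack unchanged, the DFA advancing only on input moves); the product PDA accepts exactly the intersection. (Intersection of two CFLs, by contrast, can fail to be context-free.)
So the context-free languages are closed under intersection with a regular language.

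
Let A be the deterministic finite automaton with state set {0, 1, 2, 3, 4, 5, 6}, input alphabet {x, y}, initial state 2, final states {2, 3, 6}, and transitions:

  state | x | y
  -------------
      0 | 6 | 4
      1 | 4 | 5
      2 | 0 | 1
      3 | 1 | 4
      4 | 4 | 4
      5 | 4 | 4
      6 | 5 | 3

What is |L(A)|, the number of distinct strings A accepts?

The useful subgraph on states {0, 2, 3, 6} is acyclic, so L(A) is finite; the longest accepting path visits 4 useful states, giving maximum string length 3.
Counting accepting paths from 2 by length: 1 of length 0, 1 of length 2, 1 of length 3. Total 3.

3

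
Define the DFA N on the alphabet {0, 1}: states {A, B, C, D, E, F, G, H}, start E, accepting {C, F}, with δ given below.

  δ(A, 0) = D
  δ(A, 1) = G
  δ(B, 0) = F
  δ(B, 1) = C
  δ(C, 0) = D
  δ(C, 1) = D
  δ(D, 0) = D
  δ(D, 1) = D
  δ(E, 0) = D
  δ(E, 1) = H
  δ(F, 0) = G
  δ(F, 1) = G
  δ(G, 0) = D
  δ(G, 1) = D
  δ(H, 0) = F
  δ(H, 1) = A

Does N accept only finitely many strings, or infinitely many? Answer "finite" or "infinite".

The useful states (reachable from E and able to reach an accepting state) are {E, F, H}.
Restricted to these states the transition graph has no cycle, so every accepting path has bounded length and L is finite.

finite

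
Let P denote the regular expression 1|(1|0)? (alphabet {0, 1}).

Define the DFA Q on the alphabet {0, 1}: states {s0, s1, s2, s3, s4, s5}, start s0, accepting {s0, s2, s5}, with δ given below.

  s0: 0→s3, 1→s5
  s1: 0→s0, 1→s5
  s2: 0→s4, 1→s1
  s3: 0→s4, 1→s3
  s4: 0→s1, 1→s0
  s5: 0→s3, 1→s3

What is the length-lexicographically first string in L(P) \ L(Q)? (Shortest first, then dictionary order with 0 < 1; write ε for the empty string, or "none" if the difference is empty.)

0

The string 0 is accepted by P but not by Q.
No shorter string lies in the difference, and 0 is the lexicographically first length-1 string in L(P) \ L(Q).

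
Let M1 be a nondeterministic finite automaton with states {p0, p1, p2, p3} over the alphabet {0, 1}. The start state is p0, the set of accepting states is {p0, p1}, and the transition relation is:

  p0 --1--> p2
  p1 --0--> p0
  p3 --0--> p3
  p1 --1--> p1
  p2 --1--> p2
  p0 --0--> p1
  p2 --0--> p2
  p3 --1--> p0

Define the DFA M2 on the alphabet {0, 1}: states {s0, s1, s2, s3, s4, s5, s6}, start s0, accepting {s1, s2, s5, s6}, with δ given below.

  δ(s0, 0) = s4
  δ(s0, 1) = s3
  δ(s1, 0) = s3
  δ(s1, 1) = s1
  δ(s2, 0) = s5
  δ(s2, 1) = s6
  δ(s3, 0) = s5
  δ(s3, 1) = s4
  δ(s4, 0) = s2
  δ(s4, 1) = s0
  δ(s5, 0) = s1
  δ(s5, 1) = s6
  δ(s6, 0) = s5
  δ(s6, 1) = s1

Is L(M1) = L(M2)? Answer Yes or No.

No

The empty string ε is accepted by M1 but rejected by M2.
So L(M1) ≠ L(M2).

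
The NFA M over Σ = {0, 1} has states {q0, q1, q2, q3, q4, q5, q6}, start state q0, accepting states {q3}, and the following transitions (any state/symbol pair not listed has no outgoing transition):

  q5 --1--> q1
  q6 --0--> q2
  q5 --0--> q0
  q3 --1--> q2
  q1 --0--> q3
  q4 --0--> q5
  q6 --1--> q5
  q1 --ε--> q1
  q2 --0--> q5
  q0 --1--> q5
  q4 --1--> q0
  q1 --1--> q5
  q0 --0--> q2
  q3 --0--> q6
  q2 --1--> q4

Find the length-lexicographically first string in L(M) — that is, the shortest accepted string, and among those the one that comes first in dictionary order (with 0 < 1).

110

A breadth-first search from q0 reaches an accepting state first via the path q0 → q5 → q1 → q3 on input 110.
No string of length < 3 is accepted (BFS exhausts all shorter strings without reaching an accepting state), and 110 is the lexicographically least accepting string of length 3.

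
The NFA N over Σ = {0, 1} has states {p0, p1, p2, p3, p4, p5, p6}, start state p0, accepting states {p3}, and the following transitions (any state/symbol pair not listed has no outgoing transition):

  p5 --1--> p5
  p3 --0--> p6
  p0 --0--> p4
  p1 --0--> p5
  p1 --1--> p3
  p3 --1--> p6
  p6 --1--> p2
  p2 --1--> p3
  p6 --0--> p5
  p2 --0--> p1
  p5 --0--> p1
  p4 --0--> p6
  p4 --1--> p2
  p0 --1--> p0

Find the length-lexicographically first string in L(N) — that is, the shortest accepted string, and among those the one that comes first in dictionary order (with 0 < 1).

A breadth-first search from p0 reaches an accepting state first via the path p0 → p4 → p2 → p3 on input 011.
No string of length < 3 is accepted (BFS exhausts all shorter strings without reaching an accepting state), and 011 is the lexicographically least accepting string of length 3.

011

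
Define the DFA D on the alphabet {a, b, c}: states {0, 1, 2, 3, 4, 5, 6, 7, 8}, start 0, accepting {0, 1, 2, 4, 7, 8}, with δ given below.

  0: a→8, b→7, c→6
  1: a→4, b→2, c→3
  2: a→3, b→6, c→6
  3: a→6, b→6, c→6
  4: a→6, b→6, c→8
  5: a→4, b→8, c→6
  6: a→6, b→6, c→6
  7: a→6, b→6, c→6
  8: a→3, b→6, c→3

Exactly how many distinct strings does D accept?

3

The useful subgraph on states {0, 7, 8} is acyclic, so L(D) is finite; the longest accepting path visits 2 useful states, giving maximum string length 1.
Counting accepting paths from 0 by length: 1 of length 0, 2 of length 1. Total 3.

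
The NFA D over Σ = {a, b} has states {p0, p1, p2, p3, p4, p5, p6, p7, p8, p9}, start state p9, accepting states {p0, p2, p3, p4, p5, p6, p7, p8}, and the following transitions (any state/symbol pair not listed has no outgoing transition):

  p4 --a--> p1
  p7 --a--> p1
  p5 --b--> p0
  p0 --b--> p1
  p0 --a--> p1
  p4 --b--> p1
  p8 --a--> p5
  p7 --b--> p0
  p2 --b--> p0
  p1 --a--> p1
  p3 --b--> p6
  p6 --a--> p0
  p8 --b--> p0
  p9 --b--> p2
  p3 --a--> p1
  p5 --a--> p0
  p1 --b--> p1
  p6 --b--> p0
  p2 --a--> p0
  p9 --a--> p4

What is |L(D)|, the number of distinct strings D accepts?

The useful subgraph on states {p0, p2, p4, p9} is acyclic, so L(D) is finite; the longest accepting path visits 3 useful states, giving maximum string length 2.
Counting accepting paths from p9 by length: 2 of length 1, 2 of length 2. Total 4.

4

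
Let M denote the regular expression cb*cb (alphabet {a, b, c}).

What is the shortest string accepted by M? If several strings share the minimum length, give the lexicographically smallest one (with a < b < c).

ccb

By inspection of the expression, no string of length less than 3 matches, and ccb is the lexicographically first match of length 3.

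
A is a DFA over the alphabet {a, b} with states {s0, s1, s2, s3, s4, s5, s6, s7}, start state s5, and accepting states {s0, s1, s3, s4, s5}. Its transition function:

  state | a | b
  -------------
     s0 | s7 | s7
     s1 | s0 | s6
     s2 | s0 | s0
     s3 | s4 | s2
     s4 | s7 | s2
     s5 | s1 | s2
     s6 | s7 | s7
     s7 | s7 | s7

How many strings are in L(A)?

The useful subgraph on states {s0, s1, s2, s5} is acyclic, so L(A) is finite; the longest accepting path visits 3 useful states, giving maximum string length 2.
Counting accepting paths from s5 by length: 1 of length 0, 1 of length 1, 3 of length 2. Total 5.

5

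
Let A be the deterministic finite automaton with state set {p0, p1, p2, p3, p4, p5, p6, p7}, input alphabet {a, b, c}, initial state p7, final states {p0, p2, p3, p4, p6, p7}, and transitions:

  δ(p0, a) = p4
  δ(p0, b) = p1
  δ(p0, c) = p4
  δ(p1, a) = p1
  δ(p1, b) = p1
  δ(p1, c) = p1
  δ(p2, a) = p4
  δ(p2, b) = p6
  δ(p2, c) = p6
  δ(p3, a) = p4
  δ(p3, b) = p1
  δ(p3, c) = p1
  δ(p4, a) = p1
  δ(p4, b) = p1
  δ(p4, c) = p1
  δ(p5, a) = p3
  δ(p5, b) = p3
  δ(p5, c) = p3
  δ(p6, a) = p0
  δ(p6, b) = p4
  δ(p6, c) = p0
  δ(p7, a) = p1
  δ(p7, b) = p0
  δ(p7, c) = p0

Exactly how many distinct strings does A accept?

7

The useful subgraph on states {p0, p4, p7} is acyclic, so L(A) is finite; the longest accepting path visits 3 useful states, giving maximum string length 2.
Counting accepting paths from p7 by length: 1 of length 0, 2 of length 1, 4 of length 2. Total 7.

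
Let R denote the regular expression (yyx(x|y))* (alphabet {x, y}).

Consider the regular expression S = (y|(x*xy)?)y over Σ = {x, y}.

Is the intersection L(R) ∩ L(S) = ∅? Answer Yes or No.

Converting the expression R to a DFA (subset construction, then merging equivalent states) gives the minimal DFA with states {r0, r1, r2, r3, r4}, start state r0, accepting states {r0} and transitions r0: x→r1, y→r2; r1: x→r1, y→r1; r2: x→r1, y→r3; r3: x→r4, y→r1; r4: x→r0, y→r0.
Converting the expression S to a DFA (subset construction, then merging equivalent states) gives the minimal DFA with states {s0, s1, s2, s3, s4, s5}, start state s0, accepting states {s2, s5} and transitions s0: x→s1, y→s2; s1: x→s1, y→s3; s2: x→s4, y→s5; s3: x→s4, y→s5; s4: x→s4, y→s4; s5: x→s4, y→s4.
Exploring the product automaton R × S from the start pair (r0, s0), following both machines on each input symbol, reaches 11 state pairs: (r0, s0), (r1, s1), (r2, s2), (r1, s3), (r1, s4), (r3, s5), (r1, s5), (r4, s4), (r0, s4), (r2, s4), (r3, s4).
R accepts in {r0} and S accepts in {s2, s5}; no reachable pair has both components accepting, so no string drives both machines to acceptance simultaneously and L(R) ∩ L(S) = ∅.
So no string is accepted by both, and the intersection is empty.

Yes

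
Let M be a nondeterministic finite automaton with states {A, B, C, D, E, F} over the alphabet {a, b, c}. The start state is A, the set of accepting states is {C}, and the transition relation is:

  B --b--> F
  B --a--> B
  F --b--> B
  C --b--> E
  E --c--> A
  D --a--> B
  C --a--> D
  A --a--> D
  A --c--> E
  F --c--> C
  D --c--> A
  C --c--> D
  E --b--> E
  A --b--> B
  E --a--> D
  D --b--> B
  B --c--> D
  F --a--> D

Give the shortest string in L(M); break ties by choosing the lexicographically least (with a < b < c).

A breadth-first search from A reaches an accepting state first via the path A → B → F → C on input bbc.
No string of length < 3 is accepted (BFS exhausts all shorter strings without reaching an accepting state), and bbc is the lexicographically least accepting string of length 3.

bbc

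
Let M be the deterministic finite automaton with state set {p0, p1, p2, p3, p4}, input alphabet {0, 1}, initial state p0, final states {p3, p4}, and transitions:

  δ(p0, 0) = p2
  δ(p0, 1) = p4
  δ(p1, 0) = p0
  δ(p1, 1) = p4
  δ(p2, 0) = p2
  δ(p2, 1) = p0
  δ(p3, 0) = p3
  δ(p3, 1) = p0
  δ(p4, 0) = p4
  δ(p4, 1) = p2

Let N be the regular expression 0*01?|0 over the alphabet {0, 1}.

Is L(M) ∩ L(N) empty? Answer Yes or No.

Yes

Converting the expression N to a DFA (subset construction, then merging equivalent states) gives the minimal DFA with states {n0, n1, n2, n3}, start state n0, accepting states {n1, n3} and transitions n0: 0→n1, 1→n2; n1: 0→n1, 1→n3; n2: 0→n2, 1→n2; n3: 0→n2, 1→n2.
Exploring the product automaton M × N from the start pair (p0, n0), following both machines on each input symbol, reaches 6 state pairs: (p0, n0), (p2, n1), (p4, n2), (p0, n3), (p2, n2), (p0, n2).
M accepts in {p3, p4} and N accepts in {n1, n3}; no reachable pair has both components accepting, so no string drives both machines to acceptance simultaneously and L(M) ∩ L(N) = ∅.
So no string is accepted by both, and the intersection is empty.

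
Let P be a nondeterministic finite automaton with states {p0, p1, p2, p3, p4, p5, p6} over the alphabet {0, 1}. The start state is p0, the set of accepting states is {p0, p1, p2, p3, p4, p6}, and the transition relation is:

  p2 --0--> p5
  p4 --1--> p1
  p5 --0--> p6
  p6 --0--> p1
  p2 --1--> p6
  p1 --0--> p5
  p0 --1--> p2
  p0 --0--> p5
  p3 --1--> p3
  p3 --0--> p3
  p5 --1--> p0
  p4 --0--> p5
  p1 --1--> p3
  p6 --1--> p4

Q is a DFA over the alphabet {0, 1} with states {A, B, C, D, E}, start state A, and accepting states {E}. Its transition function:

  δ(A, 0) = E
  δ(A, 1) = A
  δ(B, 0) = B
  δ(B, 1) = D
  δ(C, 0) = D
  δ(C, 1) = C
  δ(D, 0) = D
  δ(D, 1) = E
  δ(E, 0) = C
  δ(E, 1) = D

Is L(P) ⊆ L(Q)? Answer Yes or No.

The empty string ε is in L(P) but not in L(Q).
So L(P) ⊄ L(Q).

No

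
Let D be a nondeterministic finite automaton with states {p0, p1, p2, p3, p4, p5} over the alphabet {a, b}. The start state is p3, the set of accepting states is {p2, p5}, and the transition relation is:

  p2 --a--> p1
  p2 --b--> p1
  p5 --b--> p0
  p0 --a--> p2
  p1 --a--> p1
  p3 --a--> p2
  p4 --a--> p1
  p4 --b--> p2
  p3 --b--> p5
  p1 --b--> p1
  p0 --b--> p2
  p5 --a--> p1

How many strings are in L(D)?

The useful subgraph on states {p0, p2, p3, p5} is acyclic, so L(D) is finite; the longest accepting path visits 4 useful states, giving maximum string length 3.
Counting accepting paths from p3 by length: 2 of length 1, 2 of length 3. Total 4.

4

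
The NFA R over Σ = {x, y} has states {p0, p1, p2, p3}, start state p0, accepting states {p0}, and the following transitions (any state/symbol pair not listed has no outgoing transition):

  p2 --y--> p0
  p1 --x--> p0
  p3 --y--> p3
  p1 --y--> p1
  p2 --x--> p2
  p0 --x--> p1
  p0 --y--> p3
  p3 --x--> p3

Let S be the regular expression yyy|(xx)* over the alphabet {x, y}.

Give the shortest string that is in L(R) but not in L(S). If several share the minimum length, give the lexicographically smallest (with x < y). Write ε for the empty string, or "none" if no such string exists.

xyx

The string xyx is accepted by R but not by S.
No shorter string lies in the difference, and xyx is the lexicographically first length-3 string in L(R) \ L(S).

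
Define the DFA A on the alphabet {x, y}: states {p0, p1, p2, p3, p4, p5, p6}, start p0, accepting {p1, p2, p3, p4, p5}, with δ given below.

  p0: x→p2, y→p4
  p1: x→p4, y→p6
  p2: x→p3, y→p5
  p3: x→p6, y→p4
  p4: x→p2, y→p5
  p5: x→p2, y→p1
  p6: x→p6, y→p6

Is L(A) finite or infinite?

infinite

State p2 is reachable from the start and can reach an accepting state, and it lies on the cycle p2 → p3 → p4 → p2.
Traversing that cycle any number of times yields accepted strings of unbounded length, so the language is infinite.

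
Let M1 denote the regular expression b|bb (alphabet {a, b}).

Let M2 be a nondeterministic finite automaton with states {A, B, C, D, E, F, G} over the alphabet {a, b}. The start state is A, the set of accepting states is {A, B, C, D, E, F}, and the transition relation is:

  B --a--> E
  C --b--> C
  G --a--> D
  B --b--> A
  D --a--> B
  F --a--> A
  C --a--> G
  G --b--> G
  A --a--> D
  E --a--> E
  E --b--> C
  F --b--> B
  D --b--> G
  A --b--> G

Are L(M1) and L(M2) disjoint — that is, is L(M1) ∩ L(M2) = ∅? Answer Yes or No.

Converting the expression M1 to a DFA (subset construction, then merging equivalent states) gives the minimal DFA with states {r0, r1, r2, r3}, start state r0, accepting states {r2, r3} and transitions r0: a→r1, b→r2; r1: a→r1, b→r1; r2: a→r1, b→r3; r3: a→r1, b→r1.
Exploring the product automaton M1 × M2 from the start pair (r0, A), following both machines on each input symbol, reaches 9 state pairs: (r0, A), (r1, D), (r2, G), (r1, B), (r1, G), (r3, G), (r1, E), (r1, A), (r1, C).
M1 accepts in {r2, r3} and M2 accepts in {A, B, C, D, E, F}; no reachable pair has both components accepting, so no string drives both machines to acceptance simultaneously and L(M1) ∩ L(M2) = ∅.
So no string is accepted by both, and the intersection is empty.

Yes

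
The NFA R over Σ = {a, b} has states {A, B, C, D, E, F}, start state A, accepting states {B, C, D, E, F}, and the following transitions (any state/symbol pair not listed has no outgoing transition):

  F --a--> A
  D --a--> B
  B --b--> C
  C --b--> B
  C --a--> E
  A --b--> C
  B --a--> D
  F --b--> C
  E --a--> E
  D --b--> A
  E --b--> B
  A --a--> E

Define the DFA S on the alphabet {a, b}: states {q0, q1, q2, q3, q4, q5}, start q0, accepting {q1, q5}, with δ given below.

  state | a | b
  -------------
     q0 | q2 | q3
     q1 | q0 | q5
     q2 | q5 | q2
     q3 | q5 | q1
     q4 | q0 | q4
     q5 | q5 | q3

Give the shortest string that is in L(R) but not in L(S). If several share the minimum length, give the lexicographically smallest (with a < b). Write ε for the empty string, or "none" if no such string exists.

The string a is accepted by R but not by S.
No shorter string lies in the difference, and a is the lexicographically first length-1 string in L(R) \ L(S).

a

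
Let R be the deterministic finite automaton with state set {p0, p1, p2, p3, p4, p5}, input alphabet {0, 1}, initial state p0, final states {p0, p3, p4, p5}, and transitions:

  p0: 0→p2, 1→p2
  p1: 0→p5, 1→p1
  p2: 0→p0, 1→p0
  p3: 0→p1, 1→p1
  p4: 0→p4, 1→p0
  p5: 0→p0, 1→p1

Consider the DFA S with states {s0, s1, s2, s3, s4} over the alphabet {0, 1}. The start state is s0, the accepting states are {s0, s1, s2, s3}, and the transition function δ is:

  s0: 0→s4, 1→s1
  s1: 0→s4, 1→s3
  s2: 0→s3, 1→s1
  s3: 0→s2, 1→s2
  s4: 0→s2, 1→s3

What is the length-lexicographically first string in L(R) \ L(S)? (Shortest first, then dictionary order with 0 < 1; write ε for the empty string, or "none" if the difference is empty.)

10

The string 10 is accepted by R but not by S.
No shorter string lies in the difference, and 10 is the lexicographically first length-2 string in L(R) \ L(S).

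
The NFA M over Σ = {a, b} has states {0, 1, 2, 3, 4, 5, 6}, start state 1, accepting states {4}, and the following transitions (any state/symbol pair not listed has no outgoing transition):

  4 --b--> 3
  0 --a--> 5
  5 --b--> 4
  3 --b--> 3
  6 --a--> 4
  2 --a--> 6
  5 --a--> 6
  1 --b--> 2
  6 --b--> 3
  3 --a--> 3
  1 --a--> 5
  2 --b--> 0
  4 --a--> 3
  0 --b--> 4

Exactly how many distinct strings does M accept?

6

The useful subgraph on states {0, 1, 2, 4, 5, 6} is acyclic, so L(M) is finite; the longest accepting path visits 6 useful states, giving maximum string length 5.
Counting accepting paths from 1 by length: 1 of length 2, 3 of length 3, 1 of length 4, 1 of length 5. Total 6.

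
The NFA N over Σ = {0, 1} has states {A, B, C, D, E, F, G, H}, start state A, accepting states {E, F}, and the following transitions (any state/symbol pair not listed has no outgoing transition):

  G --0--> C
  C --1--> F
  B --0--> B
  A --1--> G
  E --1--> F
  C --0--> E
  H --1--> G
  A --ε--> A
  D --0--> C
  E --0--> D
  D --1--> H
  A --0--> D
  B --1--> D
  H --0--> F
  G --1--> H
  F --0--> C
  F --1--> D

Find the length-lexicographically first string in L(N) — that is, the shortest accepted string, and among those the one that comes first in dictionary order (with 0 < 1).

000

A breadth-first search from A reaches an accepting state first via the path A → D → C → E on input 000.
No string of length < 3 is accepted (BFS exhausts all shorter strings without reaching an accepting state), and 000 is the lexicographically least accepting string of length 3.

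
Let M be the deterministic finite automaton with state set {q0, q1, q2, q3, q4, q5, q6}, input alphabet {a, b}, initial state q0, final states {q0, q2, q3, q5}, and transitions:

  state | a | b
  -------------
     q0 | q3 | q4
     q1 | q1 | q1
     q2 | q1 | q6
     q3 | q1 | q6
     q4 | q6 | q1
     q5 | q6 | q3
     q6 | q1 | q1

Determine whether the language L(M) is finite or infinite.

finite

The useful states (reachable from q0 and able to reach an accepting state) are {q0, q3}.
Restricted to these states the transition graph has no cycle, so every accepting path has bounded length and L is finite.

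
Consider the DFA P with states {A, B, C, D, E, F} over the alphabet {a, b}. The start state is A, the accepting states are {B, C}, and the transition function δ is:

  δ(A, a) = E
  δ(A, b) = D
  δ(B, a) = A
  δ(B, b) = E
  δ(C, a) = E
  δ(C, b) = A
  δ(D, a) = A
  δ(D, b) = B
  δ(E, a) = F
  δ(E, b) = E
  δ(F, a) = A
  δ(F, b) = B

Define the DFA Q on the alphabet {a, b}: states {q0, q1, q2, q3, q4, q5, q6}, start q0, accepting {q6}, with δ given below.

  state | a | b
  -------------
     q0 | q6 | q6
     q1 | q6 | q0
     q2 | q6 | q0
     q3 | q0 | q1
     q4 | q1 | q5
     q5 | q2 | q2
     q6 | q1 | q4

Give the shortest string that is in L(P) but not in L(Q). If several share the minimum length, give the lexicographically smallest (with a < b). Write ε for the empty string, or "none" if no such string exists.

The string bb is accepted by P but not by Q.
No shorter string lies in the difference, and bb is the lexicographically first length-2 string in L(P) \ L(Q).

bb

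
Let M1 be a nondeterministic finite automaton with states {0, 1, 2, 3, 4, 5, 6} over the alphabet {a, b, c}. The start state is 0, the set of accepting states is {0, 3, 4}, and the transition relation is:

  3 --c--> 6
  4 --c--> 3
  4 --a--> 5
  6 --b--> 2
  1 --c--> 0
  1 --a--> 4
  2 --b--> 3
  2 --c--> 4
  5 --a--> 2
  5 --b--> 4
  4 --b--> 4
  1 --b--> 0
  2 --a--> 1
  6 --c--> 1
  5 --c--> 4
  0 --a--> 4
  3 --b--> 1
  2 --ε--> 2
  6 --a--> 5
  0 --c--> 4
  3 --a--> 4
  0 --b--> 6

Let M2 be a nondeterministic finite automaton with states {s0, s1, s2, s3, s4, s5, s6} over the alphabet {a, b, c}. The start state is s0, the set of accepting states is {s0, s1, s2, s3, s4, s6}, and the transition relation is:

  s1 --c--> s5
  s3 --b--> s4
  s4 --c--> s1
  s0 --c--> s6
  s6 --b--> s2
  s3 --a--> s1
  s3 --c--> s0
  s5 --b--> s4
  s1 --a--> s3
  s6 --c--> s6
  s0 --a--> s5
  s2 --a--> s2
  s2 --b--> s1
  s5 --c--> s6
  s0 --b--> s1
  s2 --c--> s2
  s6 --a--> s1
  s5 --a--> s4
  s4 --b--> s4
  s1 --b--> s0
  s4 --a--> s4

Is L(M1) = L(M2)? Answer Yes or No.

No

The string a is accepted by M1 but rejected by M2.
So L(M1) ≠ L(M2).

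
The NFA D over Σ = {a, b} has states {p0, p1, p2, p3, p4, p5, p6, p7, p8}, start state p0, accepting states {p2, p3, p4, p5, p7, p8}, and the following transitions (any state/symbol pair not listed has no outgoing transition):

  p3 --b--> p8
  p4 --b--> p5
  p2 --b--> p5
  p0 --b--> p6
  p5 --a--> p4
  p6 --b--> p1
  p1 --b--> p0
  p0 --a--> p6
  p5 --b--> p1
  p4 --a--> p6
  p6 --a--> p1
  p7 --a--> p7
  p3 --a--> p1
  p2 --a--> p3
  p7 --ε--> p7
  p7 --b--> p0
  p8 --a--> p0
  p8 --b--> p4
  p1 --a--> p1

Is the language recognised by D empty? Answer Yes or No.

The states reachable from the start state are {p0, p1, p6}.
None of the accepting states {p2, p3, p4, p5, p7, p8} is reachable, so no string is accepted and L(D) = ∅.

Yes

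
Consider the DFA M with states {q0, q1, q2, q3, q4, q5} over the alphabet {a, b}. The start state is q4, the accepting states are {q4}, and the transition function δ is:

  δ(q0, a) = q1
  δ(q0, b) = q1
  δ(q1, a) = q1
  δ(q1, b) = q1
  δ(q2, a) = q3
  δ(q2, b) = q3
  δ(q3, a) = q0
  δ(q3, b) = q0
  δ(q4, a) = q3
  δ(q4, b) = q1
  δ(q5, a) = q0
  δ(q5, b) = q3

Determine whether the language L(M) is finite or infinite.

The useful states (reachable from q4 and able to reach an accepting state) are {q4}.
Restricted to these states the transition graph has no cycle, so every accepting path has bounded length and L is finite.

finite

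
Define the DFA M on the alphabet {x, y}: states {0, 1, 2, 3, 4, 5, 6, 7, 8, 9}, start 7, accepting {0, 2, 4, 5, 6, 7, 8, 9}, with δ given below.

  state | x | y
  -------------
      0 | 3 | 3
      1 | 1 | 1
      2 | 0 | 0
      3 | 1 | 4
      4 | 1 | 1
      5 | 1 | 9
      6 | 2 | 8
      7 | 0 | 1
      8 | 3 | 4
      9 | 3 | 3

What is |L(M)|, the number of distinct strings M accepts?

4

The useful subgraph on states {0, 3, 4, 7} is acyclic, so L(M) is finite; the longest accepting path visits 4 useful states, giving maximum string length 3.
Counting accepting paths from 7 by length: 1 of length 0, 1 of length 1, 2 of length 3. Total 4.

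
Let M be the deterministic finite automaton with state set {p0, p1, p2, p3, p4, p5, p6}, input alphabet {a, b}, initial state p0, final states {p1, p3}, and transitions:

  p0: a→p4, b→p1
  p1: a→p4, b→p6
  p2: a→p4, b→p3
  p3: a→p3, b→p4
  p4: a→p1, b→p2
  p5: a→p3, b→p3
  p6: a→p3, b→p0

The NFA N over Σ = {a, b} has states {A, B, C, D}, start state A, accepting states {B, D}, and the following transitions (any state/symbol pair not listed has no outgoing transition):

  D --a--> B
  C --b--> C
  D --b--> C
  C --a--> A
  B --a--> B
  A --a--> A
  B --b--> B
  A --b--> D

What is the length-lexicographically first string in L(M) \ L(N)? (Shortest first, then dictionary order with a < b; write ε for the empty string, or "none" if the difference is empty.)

aa

The string aa is accepted by M but not by N.
No shorter string lies in the difference, and aa is the lexicographically first length-2 string in L(M) \ L(N).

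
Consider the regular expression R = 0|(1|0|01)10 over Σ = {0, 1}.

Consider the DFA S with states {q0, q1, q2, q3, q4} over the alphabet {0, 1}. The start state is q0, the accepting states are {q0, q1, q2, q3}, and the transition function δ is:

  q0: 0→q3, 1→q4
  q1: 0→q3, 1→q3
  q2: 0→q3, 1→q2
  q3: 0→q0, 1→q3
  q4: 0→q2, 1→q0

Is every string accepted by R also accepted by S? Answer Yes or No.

Converting the expression R to a DFA (subset construction, then merging equivalent states) gives the minimal DFA with states {r0, r1, r2, r3, r4, r5, r6}, start state r0, accepting states {r1, r6} and transitions r0: 0→r1, 1→r2; r1: 0→r3, 1→r4; r2: 0→r3, 1→r5; r3: 0→r3, 1→r3; r4: 0→r6, 1→r5; r5: 0→r6, 1→r3; r6: 0→r3, 1→r3.
Exploring the product automaton R × S from the start pair (r0, q0), following both machines on each input symbol, reaches 12 state pairs: (r0, q0), (r1, q3), (r2, q4), (r3, q0), (r4, q3), (r3, q2), (r5, q0), (r3, q3), (r3, q4), (r6, q0), (r5, q3), (r6, q3).
R accepts in {r1, r6} and S accepts in {q0, q1, q2, q3}. The reachable pairs whose R-component is accepting are (r1, q3), (r6, q0), (r6, q3); in each of them the S-component is accepting too, so the product for L(R) \ L(S) (R-component accepting, S-component rejecting) has no reachable accepting pair and the difference is empty.
Hence every string in L(R) is also in L(S).

Yes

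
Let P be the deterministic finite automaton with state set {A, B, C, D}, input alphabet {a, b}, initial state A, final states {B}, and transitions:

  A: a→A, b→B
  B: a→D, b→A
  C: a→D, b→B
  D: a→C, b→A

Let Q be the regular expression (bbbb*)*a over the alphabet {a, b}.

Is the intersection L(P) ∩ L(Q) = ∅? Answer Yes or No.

Converting the expression Q to a DFA (subset construction, then merging equivalent states) gives the minimal DFA with states {q0, q1, q2, q3, q4, q5}, start state q0, accepting states {q1} and transitions q0: a→q1, b→q2; q1: a→q3, b→q3; q2: a→q3, b→q4; q3: a→q3, b→q3; q4: a→q3, b→q5; q5: a→q1, b→q5.
Exploring the product automaton P × Q from the start pair (A, q0), following both machines on each input symbol, reaches 11 state pairs: (A, q0), (A, q1), (B, q2), (A, q3), (B, q3), (D, q3), (A, q4), (C, q3), (B, q5), (D, q1), (A, q5).
P accepts in {B} and Q accepts in {q1}; no reachable pair has both components accepting, so no string drives both machines to acceptance simultaneously and L(P) ∩ L(Q) = ∅.
So no string is accepted by both, and the intersection is empty.

Yes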